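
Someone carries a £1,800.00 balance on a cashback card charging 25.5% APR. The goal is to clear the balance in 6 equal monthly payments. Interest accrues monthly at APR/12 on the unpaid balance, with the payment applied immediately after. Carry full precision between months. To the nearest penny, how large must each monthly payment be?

Monthly rate r = 25.5%/12 = 2.125% = 0.02125.
Level-payment amortization: P = B₀·r / (1 − (1+r)^(−n)) = 1800.00·0.02125 / (1 − 1.02125^(−6)).
Denominator 1 − (1+r)^(−6) = 0.118529905.
P = 38.25 / 0.118529905 ≈ 322.70.

£322.70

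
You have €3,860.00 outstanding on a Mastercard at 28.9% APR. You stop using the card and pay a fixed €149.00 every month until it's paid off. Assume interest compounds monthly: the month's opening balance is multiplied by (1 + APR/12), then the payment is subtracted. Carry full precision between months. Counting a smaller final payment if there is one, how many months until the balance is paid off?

Monthly rate r = 28.9%/12 = 2.40833% = 0.0240833.
Recurrence: B ← B·(1+r) − €149.00.
Month 1: interest €92.96; balance after payment €3,803.96.
Month 2: interest €91.61; balance after payment €3,746.57.
Closed form: n = −ln(1 − rB₀/P)/ln(1+r) = −ln(0.3761)/ln(1.02408) ≈ 41.092, so the balance reaches zero during payment 42.

42 months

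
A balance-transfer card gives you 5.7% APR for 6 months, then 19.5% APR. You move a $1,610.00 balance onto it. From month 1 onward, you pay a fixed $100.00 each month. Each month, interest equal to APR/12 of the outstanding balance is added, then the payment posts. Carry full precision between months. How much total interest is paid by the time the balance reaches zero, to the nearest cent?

Promo months 1–6 at r₀ = 5.7%/12 = 0.00475; months 7+ at r₁ = 19.5%/12 = 0.01625.
After month 6: iterate B ← B·(1+r₀) − $100.00 for 6 months → $1,049.26.
Then at r₁ with $100.00/mo: n₂ = −ln(1 − r₁·B/P)/ln(1+r₁) ≈ 11.60 → 12 more payments.
Total paid = 17·$100.00 + $59.91 = $1,759.91; interest = $1,759.91 − $1,610.00 = $149.91.

$149.91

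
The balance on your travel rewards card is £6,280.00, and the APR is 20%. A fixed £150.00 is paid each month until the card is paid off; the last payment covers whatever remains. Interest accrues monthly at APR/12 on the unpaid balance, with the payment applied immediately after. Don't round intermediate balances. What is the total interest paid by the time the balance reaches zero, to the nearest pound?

Monthly rate r = 20%/12 = 1.66667% = 0.0166667.
Payoff takes n = ⌈−ln(1 − rB₀/P)/ln(1+r)⌉ = ⌈72.392⌉ = 73 payments; the last is £59.13.
Total paid = 72·£150.00 + £59.13 = £10,859.13.
Total interest = total paid − principal = £10,859.13 − £6,280.00 = £4,579.13.

£4,579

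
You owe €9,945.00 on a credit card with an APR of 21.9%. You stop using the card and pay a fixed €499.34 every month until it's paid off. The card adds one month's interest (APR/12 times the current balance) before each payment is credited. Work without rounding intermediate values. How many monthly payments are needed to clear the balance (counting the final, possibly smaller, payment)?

25 payments

Monthly rate r = 21.9%/12 = 1.825% = 0.01825.
Recurrence: B ← B·(1+r) − €499.34.
Month 1: interest €181.50; balance after payment €9,627.16.
Month 2: interest €175.70; balance after payment €9,303.51.
Closed form: n = −ln(1 − rB₀/P)/ln(1+r) = −ln(0.63653)/ln(1.01825) ≈ 24.977, so the balance reaches zero during payment 25.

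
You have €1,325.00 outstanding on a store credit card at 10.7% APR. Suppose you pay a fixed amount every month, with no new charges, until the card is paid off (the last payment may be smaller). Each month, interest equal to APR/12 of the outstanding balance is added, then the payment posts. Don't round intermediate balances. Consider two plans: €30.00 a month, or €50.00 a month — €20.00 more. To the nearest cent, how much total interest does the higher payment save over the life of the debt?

Monthly rate r = 10.7%/12 = 0.891667% = 0.00891667.
At €30.00/mo: n = ⌈−ln(1 − rB₀/P)/ln(1+r)⌉ = 57 payments (last €11.71); total interest = total paid − €1,325.00 = €366.71.
At €50.00/mo: 31 payments (last €18.38); total interest €193.38.
Interest saved = €366.71 − €193.38 = €173.33.

€173.33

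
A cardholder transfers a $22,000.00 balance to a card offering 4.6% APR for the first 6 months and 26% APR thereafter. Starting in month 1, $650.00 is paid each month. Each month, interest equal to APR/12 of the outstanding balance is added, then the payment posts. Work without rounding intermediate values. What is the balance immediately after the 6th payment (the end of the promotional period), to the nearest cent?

$18,573.31

Promo months 1–6 at r₀ = 4.6%/12 = 0.00383333; months 7+ at r₁ = 26%/12 = 0.0216667.
After month 6: iterate B ← B·(1+r₀) − $650.00 for 6 months → $18,573.31.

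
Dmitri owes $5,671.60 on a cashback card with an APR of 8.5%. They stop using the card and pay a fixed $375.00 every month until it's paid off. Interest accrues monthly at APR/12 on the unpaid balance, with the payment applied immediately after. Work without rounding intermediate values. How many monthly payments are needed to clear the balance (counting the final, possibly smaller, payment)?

17 payments

Monthly rate r = 8.5%/12 = 0.708333% = 0.00708333.
Recurrence: B ← B·(1+r) − $375.00.
Month 1: interest $40.17; balance after payment $5,336.77.
Month 2: interest $37.80; balance after payment $4,999.58.
Closed form: n = −ln(1 − rB₀/P)/ln(1+r) = −ln(0.89287)/ln(1.00708) ≈ 16.054, so the balance reaches zero during payment 17.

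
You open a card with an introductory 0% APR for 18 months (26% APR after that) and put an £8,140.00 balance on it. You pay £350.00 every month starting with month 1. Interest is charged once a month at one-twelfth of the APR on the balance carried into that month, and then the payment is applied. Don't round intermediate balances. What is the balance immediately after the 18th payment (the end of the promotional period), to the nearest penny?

Promo months 1–18 at r₀ = 0%/12 = 0; months 19+ at r₁ = 26%/12 = 0.0216667.
After month 18 (no interest yet): B = £8,140.00 − 18·£350.00 = £1,840.00.

£1,840.00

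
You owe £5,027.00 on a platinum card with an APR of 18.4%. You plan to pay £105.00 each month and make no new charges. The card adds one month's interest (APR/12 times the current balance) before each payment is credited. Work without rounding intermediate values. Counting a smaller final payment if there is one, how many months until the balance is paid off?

88 months

Monthly rate r = 18.4%/12 = 1.53333% = 0.0153333.
Recurrence: B ← B·(1+r) − £105.00.
Month 1: interest £77.08; balance after payment £4,999.08.
Month 2: interest £76.65; balance after payment £4,970.73.
Closed form: n = −ln(1 − rB₀/P)/ln(1+r) = −ln(0.2659)/ln(1.01533) ≈ 87.050, so the balance reaches zero during payment 88.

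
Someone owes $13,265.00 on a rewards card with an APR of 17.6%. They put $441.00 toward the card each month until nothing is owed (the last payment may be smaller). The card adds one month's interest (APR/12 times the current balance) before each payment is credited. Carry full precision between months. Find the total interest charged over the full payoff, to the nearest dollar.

Monthly rate r = 17.6%/12 = 1.46667% = 0.0146667.
Payoff takes n = ⌈−ln(1 − rB₀/P)/ln(1+r)⌉ = ⌈39.965⌉ = 40 payments; the last is $425.76.
Total paid = 39·$441.00 + $425.76 = $17,624.76.
Total interest = total paid − principal = $17,624.76 − $13,265.00 = $4,359.76.

$4,360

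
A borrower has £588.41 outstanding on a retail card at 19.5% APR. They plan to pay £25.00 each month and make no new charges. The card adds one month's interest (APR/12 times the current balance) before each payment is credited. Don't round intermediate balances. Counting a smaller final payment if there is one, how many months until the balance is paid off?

Monthly rate r = 19.5%/12 = 1.625% = 0.01625.
Recurrence: B ← B·(1+r) − £25.00.
Month 1: interest £9.56; balance after payment £572.97.
Month 2: interest £9.31; balance after payment £557.28.
Closed form: n = −ln(1 − rB₀/P)/ln(1+r) = −ln(0.61753)/ln(1.01625) ≈ 29.903, so the balance reaches zero during payment 30.

30 months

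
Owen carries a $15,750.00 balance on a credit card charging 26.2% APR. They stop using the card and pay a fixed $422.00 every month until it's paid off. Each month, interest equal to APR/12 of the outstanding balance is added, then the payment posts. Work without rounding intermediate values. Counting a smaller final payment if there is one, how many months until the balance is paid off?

79 payments

Monthly rate r = 26.2%/12 = 2.18333% = 0.0218333.
Recurrence: B ← B·(1+r) − $422.00.
Month 1: interest $343.88; balance after payment $15,671.88.
Month 2: interest $342.17; balance after payment $15,592.04.
Closed form: n = −ln(1 − rB₀/P)/ln(1+r) = −ln(0.18513)/ln(1.02183) ≈ 78.094, so the balance reaches zero during payment 79.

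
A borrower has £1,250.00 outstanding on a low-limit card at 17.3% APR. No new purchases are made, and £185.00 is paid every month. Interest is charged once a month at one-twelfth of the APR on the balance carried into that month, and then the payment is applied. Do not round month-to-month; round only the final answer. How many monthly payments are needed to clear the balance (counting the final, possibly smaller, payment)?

8 payments

Monthly rate r = 17.3%/12 = 1.44167% = 0.0144167.
Recurrence: B ← B·(1+r) − £185.00.
Month 1: interest £18.02; balance after payment £1,083.02.
Month 2: interest £15.61; balance after payment £913.63.
Closed form: n = −ln(1 − rB₀/P)/ln(1+r) = −ln(0.90259)/ln(1.01442) ≈ 7.160, so the balance reaches zero during payment 8.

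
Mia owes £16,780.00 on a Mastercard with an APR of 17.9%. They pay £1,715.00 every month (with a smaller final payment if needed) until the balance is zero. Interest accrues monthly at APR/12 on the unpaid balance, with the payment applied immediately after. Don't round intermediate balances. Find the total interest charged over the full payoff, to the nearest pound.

£1,496

Monthly rate r = 17.9%/12 = 1.49167% = 0.0149167.
Payoff takes n = ⌈−ln(1 − rB₀/P)/ln(1+r)⌉ = ⌈10.655⌉ = 11 payments; the last is £1,126.24.
Total paid = 10·£1,715.00 + £1,126.24 = £18,276.24.
Total interest = total paid − principal = £18,276.24 − £16,780.00 = £1,496.24.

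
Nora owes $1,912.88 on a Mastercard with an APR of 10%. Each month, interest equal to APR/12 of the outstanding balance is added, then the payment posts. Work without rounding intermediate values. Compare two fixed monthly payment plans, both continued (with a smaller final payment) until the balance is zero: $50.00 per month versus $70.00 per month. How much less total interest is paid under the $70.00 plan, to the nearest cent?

$133.40

Monthly rate r = 10%/12 = 0.833333% = 0.00833333.
At $50.00/mo: n = ⌈−ln(1 − rB₀/P)/ln(1+r)⌉ = 47 payments (last $13.14); total interest = total paid − $1,912.88 = $400.26.
At $70.00/mo: 32 payments (last $9.74); total interest $266.86.
Interest saved = $400.26 − $266.86 = $133.40.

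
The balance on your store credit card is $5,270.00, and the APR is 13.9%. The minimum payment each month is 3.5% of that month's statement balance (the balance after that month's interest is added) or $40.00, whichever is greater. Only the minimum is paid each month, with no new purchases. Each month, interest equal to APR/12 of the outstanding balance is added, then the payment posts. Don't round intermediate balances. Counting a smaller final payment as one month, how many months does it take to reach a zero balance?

99 months

Monthly rate r = 13.9%/12 = 1.15833% = 0.0115833.
While 3.5% of the post-interest balance exceeds $40.00, each month B ← (B·(1+r))·(1 − 0.035), i.e. B shrinks by the factor (1+r)·0.965 = 0.97618.
This holds for months 1–64. Entering month 65 the balance is $1,126.33; 3.5% of the post-interest balance is now below $40.00, so the flat $40.00 minimum applies from here.
From month 65 a fixed $40.00 at rate r clears $1,126.33 in 35 more payments. Total: 64 + 35 = 99 months.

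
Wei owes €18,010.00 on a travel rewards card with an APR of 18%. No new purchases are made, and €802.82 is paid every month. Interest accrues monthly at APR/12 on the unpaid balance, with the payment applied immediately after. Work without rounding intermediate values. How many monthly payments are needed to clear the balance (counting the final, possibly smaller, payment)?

28 payments

Monthly rate r = 18%/12 = 1.5% = 0.015.
Recurrence: B ← B·(1+r) − €802.82.
Month 1: interest €270.15; balance after payment €17,477.33.
Month 2: interest €262.16; balance after payment €16,936.67.
Closed form: n = −ln(1 − rB₀/P)/ln(1+r) = −ln(0.6635)/ln(1.015) ≈ 27.553, so the balance reaches zero during payment 28.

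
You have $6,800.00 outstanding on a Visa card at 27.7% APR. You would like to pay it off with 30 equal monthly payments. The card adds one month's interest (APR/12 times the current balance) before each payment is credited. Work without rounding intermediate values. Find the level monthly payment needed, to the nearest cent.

$316.64

Monthly rate r = 27.7%/12 = 2.30833% = 0.0230833.
Level-payment amortization: P = B₀·r / (1 − (1+r)^(−n)) = 6800.00·0.0230833 / (1 − 1.02308^(−30)).
Denominator 1 − (1+r)^(−30) = 0.495722366.
P = 156.967 / 0.495722366 ≈ 316.64.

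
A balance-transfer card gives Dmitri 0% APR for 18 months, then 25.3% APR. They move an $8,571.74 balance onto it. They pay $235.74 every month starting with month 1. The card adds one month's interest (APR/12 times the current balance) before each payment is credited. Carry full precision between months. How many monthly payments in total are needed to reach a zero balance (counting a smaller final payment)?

Promo months 1–18 at r₀ = 0%/12 = 0; months 19+ at r₁ = 25.3%/12 = 0.0210833.
After month 18 (no interest yet): B = $8,571.74 − 18·$235.74 = $4,328.42.
Then at r₁ with $235.74/mo: n₂ = −ln(1 − r₁·B/P)/ln(1+r₁) ≈ 23.46 → 24 more payments.

42 months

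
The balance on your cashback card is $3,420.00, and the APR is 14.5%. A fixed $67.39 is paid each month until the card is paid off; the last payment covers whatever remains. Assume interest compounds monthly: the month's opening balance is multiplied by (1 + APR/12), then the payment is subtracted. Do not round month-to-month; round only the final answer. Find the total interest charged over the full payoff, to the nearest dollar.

$1,910

Monthly rate r = 14.5%/12 = 1.20833% = 0.0120833.
Payoff takes n = ⌈−ln(1 − rB₀/P)/ln(1+r)⌉ = ⌈79.087⌉ = 80 payments; the last is $5.87.
Total paid = 79·$67.39 + $5.87 = $5,329.68.
Total interest = total paid − principal = $5,329.68 − $3,420.00 = $1,909.68.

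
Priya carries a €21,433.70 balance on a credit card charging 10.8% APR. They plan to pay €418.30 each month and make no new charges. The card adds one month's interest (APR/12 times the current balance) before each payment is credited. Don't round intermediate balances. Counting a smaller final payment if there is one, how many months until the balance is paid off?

Monthly rate r = 10.8%/12 = 0.9% = 0.009.
Recurrence: B ← B·(1+r) − €418.30.
Month 1: interest €192.90; balance after payment €21,208.30.
Month 2: interest €190.87; balance after payment €20,980.88.
Closed form: n = −ln(1 − rB₀/P)/ln(1+r) = −ln(0.53884)/ln(1.009) ≈ 69.013, so the balance reaches zero during payment 70.

70 months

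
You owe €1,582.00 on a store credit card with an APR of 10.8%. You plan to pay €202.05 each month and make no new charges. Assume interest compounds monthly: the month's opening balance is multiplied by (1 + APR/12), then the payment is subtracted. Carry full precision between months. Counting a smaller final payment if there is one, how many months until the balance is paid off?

Monthly rate r = 10.8%/12 = 0.9% = 0.009.
Recurrence: B ← B·(1+r) − €202.05.
Month 1: interest €14.24; balance after payment €1,394.19.
Month 2: interest €12.55; balance after payment €1,204.69.
Closed form: n = −ln(1 − rB₀/P)/ln(1+r) = −ln(0.92953)/ln(1.009) ≈ 8.156, so the balance reaches zero during payment 9.

9 payments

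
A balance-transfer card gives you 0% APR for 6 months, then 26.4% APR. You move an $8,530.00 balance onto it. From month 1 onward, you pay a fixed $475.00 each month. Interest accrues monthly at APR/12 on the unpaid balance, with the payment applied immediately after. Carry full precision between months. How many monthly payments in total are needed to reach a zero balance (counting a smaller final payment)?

Promo months 1–6 at r₀ = 0%/12 = 0; months 7+ at r₁ = 26.4%/12 = 0.022.
After month 6 (no interest yet): B = $8,530.00 − 6·$475.00 = $5,680.00.
Then at r₁ with $475.00/mo: n₂ = −ln(1 − r₁·B/P)/ln(1+r₁) ≈ 14.03 → 15 more payments.

21 months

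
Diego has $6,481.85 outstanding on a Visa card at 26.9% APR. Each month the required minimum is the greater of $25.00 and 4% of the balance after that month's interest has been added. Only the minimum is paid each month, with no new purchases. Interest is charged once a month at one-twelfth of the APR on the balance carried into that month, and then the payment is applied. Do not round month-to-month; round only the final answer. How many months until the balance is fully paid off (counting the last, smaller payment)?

Monthly rate r = 26.9%/12 = 2.24167% = 0.0224167.
While 4% of the post-interest balance exceeds $25.00, each month B ← (B·(1+r))·(1 − 0.04), i.e. B shrinks by the factor (1+r)·0.96 = 0.98152.
This holds for months 1–127. Entering month 128 the balance is $606.58; 4% of the post-interest balance is now below $25.00, so the flat $25.00 minimum applies from here.
From month 128 a fixed $25.00 at rate r clears $606.58 in 36 more payments. Total: 127 + 36 = 163 months.

163 months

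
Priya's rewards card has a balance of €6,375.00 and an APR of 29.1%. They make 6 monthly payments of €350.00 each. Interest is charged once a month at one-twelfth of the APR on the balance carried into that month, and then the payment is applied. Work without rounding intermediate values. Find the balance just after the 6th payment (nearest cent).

€5,129.14

Monthly rate r = 29.1%/12 = 2.425% = 0.02425.
Each month: B ← B·(1+r) − €350.00.
Month 1: interest €154.59; balance after payment €6,179.59.
Month 2: interest €149.86; balance after payment €5,979.45.
Month 3: interest €145.00; balance after payment €5,774.45.
Month 4: interest €140.03; balance after payment €5,564.48.
Month 5: interest €134.94; balance after payment €5,349.42.
Month 6: interest €129.72; balance after payment €5,129.14.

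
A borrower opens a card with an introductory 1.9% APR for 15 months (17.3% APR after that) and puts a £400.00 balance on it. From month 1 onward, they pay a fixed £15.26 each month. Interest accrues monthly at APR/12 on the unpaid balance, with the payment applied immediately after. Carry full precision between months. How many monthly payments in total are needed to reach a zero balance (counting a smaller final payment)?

28 payments

Promo months 1–15 at r₀ = 1.9%/12 = 0.00158333; months 16+ at r₁ = 17.3%/12 = 0.0144167.
After month 15: iterate B ← B·(1+r₀) − £15.26 for 15 months → £178.15.
Then at r₁ with £15.26/mo: n₂ = −ln(1 − r₁·B/P)/ln(1+r₁) ≈ 12.88 → 13 more payments.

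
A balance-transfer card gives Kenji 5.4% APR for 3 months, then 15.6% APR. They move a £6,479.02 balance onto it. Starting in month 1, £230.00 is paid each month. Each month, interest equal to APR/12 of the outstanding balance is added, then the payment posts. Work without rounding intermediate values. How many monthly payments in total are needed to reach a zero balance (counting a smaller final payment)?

35 months

Promo months 1–3 at r₀ = 5.4%/12 = 0.0045; months 4+ at r₁ = 15.6%/12 = 0.013.
After month 3: iterate B ← B·(1+r₀) − £230.00 for 3 months → £5,873.77.
Then at r₁ with £230.00/mo: n₂ = −ln(1 − r₁·B/P)/ln(1+r₁) ≈ 31.24 → 32 more payments.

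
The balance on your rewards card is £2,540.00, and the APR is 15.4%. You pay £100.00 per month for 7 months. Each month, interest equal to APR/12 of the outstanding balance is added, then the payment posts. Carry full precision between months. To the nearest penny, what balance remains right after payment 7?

£2,049.62

Monthly rate r = 15.4%/12 = 1.28333% = 0.0128333.
Each month: B ← B·(1+r) − £100.00.
Month 1: interest £32.60; balance after payment £2,472.60.
Month 2: interest £31.73; balance after payment £2,404.33.
Month 3: interest £30.86; balance after payment £2,335.18.
Month 4: interest £29.97; balance after payment £2,265.15.
Month 5: interest £29.07; balance after payment £2,194.22.
Month 6: interest £28.16; balance after payment £2,122.38.
Month 7: interest £27.24; balance after payment £2,049.62.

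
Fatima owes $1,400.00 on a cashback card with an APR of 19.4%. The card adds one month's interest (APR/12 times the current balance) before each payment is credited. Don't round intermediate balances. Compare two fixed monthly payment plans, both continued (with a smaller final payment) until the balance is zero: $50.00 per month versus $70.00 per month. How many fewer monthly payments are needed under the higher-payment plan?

Monthly rate r = 19.4%/12 = 1.61667% = 0.0161667.
At $50.00/mo: n = ⌈−ln(1 − rB₀/P)/ln(1+r)⌉ = 38 payments (last $29.14); total interest = total paid − $1,400.00 = $479.14.
At $70.00/mo: 25 payments (last $24.92); total interest $304.92.
Payments saved = 38 − 25 = 13.

13 fewer payments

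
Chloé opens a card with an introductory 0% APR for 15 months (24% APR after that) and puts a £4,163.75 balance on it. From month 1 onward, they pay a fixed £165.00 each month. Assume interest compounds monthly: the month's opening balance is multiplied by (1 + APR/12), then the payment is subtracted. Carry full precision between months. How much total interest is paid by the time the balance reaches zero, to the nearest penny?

Promo months 1–15 at r₀ = 0%/12 = 0; months 16+ at r₁ = 24%/12 = 0.02.
After month 15 (no interest yet): B = £4,163.75 − 15·£165.00 = £1,688.75.
Then at r₁ with £165.00/mo: n₂ = −ln(1 − r₁·B/P)/ln(1+r₁) ≈ 11.57 → 12 more payments.
Total paid = 26·£165.00 + £93.75 = £4,383.75; interest = £4,383.75 − £4,163.75 = £220.00.

£220.00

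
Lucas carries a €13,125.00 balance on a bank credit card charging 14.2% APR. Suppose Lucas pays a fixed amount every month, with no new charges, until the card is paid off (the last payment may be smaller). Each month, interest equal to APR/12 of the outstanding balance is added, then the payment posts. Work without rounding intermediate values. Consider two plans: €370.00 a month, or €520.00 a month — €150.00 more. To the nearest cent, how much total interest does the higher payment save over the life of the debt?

€1,437.34

Monthly rate r = 14.2%/12 = 1.18333% = 0.0118333.
At €370.00/mo: n = ⌈−ln(1 − rB₀/P)/ln(1+r)⌉ = 47 payments (last €100.50); total interest = total paid − €13,125.00 = €3,995.50.
At €520.00/mo: 31 payments (last €83.16); total interest €2,558.16.
Interest saved = €3,995.50 − €2,558.16 = €1,437.34.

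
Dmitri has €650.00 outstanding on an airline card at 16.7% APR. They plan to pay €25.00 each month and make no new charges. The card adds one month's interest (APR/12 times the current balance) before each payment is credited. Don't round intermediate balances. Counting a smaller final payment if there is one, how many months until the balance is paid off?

33 payments

Monthly rate r = 16.7%/12 = 1.39167% = 0.0139167.
Recurrence: B ← B·(1+r) − €25.00.
Month 1: interest €9.05; balance after payment €634.05.
Month 2: interest €8.82; balance after payment €617.87.
Closed form: n = −ln(1 − rB₀/P)/ln(1+r) = −ln(0.63817)/ln(1.01392) ≈ 32.499, so the balance reaches zero during payment 33.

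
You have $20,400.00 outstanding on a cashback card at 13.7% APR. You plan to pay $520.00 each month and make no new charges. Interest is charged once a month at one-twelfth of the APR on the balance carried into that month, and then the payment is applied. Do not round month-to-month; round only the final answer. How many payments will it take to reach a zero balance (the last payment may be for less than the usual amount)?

53 months

Monthly rate r = 13.7%/12 = 1.14167% = 0.0114167.
Recurrence: B ← B·(1+r) − $520.00.
Month 1: interest $232.90; balance after payment $20,112.90.
Month 2: interest $229.62; balance after payment $19,822.52.
Closed form: n = −ln(1 − rB₀/P)/ln(1+r) = −ln(0.55212)/ln(1.01142) ≈ 52.325, so the balance reaches zero during payment 53.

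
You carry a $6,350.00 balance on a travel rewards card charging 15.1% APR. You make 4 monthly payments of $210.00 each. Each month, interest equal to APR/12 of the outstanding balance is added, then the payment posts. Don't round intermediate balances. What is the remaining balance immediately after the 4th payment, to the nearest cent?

$5,819.71

Monthly rate r = 15.1%/12 = 1.25833% = 0.0125833.
Each month: B ← B·(1+r) − $210.00.
Month 1: interest $79.90; balance after payment $6,219.90.
Month 2: interest $78.27; balance after payment $6,088.17.
Month 3: interest $76.61; balance after payment $5,954.78.
Month 4: interest $74.93; balance after payment $5,819.71.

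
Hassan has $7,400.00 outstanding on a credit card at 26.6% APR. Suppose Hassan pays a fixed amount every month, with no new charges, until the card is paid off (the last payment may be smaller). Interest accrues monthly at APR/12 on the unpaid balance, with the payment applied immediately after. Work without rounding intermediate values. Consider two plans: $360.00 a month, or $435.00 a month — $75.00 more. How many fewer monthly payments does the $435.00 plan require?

Monthly rate r = 26.6%/12 = 2.21667% = 0.0221667.
At $360.00/mo: n = ⌈−ln(1 − rB₀/P)/ln(1+r)⌉ = 28 payments (last $266.70); total interest = total paid − $7,400.00 = $2,586.70.
At $435.00/mo: 22 payments (last $257.78); total interest $1,992.78.
Payments saved = 28 − 22 = 6.

6 fewer payments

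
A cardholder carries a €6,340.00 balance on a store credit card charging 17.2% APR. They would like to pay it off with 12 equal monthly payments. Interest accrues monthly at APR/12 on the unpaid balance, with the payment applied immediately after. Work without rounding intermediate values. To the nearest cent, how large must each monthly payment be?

Monthly rate r = 17.2%/12 = 1.43333% = 0.0143333.
Level-payment amortization: P = B₀·r / (1 − (1+r)^(−n)) = 6340.00·0.0143333 / (1 − 1.01433^(−12)).
Denominator 1 − (1+r)^(−12) = 0.156992131.
P = 90.8733 / 0.156992131 ≈ 578.84.

€578.84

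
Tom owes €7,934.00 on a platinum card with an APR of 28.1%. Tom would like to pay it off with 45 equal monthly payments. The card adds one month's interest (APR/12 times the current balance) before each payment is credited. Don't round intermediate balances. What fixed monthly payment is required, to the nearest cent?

Monthly rate r = 28.1%/12 = 2.34167% = 0.0234167.
Level-payment amortization: P = B₀·r / (1 − (1+r)^(−n)) = 7934.00·0.0234167 / (1 − 1.02342^(−45)).
Denominator 1 − (1+r)^(−45) = 0.647110968.
P = 185.788 / 0.647110968 ≈ 287.10.

€287.10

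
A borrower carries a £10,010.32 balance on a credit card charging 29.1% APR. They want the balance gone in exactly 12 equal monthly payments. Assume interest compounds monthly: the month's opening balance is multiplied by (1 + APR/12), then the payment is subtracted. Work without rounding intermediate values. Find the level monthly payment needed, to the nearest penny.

Monthly rate r = 29.1%/12 = 2.425% = 0.02425.
Level-payment amortization: P = B₀·r / (1 − (1+r)^(−n)) = 10010.32·0.02425 / (1 − 1.02425^(−12)).
Denominator 1 − (1+r)^(−12) = 0.249884174.
P = 242.75 / 0.249884174 ≈ 971.45.

£971.45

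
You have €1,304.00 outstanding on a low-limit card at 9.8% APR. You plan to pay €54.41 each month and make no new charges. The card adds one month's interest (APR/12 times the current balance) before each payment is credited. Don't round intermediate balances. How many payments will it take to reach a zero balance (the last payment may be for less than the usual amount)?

27 payments

Monthly rate r = 9.8%/12 = 0.816667% = 0.00816667.
Recurrence: B ← B·(1+r) − €54.41.
Month 1: interest €10.65; balance after payment €1,260.24.
Month 2: interest €10.29; balance after payment €1,216.12.
Closed form: n = −ln(1 − rB₀/P)/ln(1+r) = −ln(0.80428)/ln(1.00817) ≈ 26.780, so the balance reaches zero during payment 27.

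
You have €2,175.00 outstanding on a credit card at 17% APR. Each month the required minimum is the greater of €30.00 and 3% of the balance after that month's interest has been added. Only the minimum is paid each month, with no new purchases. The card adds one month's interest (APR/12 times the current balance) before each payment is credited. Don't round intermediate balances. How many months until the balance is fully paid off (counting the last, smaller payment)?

Monthly rate r = 17%/12 = 1.41667% = 0.0141667.
While 3% of the post-interest balance exceeds €30.00, each month B ← (B·(1+r))·(1 − 0.03), i.e. B shrinks by the factor (1+r)·0.97 = 0.98374.
This holds for months 1–49. Entering month 50 the balance is €974.16; 3% of the post-interest balance is now below €30.00, so the flat €30.00 minimum applies from here.
From month 50 a fixed €30.00 at rate r clears €974.16 in 44 more payments. Total: 49 + 44 = 93 months.

93 months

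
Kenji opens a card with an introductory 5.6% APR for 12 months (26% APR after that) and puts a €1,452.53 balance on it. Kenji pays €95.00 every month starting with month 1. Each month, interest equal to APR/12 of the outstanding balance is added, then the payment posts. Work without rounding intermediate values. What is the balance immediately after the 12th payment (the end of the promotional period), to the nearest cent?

Promo months 1–12 at r₀ = 5.6%/12 = 0.00466667; months 13+ at r₁ = 26%/12 = 0.0216667.
After month 12: iterate B ← B·(1+r₀) − €95.00 for 12 months → €366.27.

€366.27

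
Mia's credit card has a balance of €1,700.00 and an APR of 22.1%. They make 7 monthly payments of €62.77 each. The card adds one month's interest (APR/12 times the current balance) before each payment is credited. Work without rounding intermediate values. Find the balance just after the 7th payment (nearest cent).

€1,467.22

Monthly rate r = 22.1%/12 = 1.84167% = 0.0184167.
Each month: B ← B·(1+r) − €62.77.
Month 1: interest €31.31; balance after payment €1,668.54.
Month 2: interest €30.73; balance after payment €1,636.50.
Month 3: interest €30.14; balance after payment €1,603.87.
Month 4: interest €29.54; balance after payment €1,570.63.
Month 5: interest €28.93; balance after payment €1,536.79.
Month 6: interest €28.30; balance after payment €1,502.32.
Month 7: interest €27.67; balance after payment €1,467.22.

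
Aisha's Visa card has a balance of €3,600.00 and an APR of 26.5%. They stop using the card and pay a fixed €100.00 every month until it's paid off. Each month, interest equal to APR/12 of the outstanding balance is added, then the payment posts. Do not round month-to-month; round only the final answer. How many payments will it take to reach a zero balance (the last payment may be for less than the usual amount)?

Monthly rate r = 26.5%/12 = 2.20833% = 0.0220833.
Recurrence: B ← B·(1+r) − €100.00.
Month 1: interest €79.50; balance after payment €3,579.50.
Month 2: interest €79.05; balance after payment €3,558.55.
Closed form: n = −ln(1 − rB₀/P)/ln(1+r) = −ln(0.205)/ln(1.02208) ≈ 72.552, so the balance reaches zero during payment 73.

73 payments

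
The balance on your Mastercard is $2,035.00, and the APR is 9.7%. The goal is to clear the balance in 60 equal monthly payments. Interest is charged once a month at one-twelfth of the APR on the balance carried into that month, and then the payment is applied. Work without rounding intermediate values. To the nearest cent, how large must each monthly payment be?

Monthly rate r = 9.7%/12 = 0.808333% = 0.00808333.
Level-payment amortization: P = B₀·r / (1 − (1+r)^(−n)) = 2035.00·0.00808333 / (1 − 1.00808^(−60)).
Denominator 1 − (1+r)^(−60) = 0.383101202.
P = 16.4496 / 0.383101202 ≈ 42.94.

$42.94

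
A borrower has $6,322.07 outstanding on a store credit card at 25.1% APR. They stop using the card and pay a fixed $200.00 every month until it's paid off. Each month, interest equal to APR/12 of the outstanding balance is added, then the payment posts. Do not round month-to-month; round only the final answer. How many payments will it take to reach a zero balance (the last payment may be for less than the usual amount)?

53 months

Monthly rate r = 25.1%/12 = 2.09167% = 0.0209167.
Recurrence: B ← B·(1+r) − $200.00.
Month 1: interest $132.24; balance after payment $6,254.31.
Month 2: interest $130.82; balance after payment $6,185.13.
Closed form: n = −ln(1 − rB₀/P)/ln(1+r) = −ln(0.33882)/ln(1.02092) ≈ 52.282, so the balance reaches zero during payment 53.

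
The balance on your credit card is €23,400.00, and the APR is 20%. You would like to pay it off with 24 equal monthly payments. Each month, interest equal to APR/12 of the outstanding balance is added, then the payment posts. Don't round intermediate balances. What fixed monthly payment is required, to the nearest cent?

Monthly rate r = 20%/12 = 1.66667% = 0.0166667.
Level-payment amortization: P = B₀·r / (1 − (1+r)^(−n)) = 23400.00·0.0166667 / (1 − 1.01667^(−24)).
Denominator 1 − (1+r)^(−24) = 0.327466428.
P = 390 / 0.327466428 ≈ 1190.96.

€1,190.96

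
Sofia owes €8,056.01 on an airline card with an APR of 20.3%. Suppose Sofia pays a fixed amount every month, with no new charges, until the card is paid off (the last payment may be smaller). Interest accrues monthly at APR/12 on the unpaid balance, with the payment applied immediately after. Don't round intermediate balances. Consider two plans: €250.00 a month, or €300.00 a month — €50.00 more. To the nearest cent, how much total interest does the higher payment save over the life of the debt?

€908.53

Monthly rate r = 20.3%/12 = 1.69167% = 0.0169167.
At €250.00/mo: n = ⌈−ln(1 − rB₀/P)/ln(1+r)⌉ = 47 payments (last €239.59); total interest = total paid − €8,056.01 = €3,683.58.
At €300.00/mo: 37 payments (last €31.06); total interest €2,775.05.
Interest saved = €3,683.58 − €2,775.05 = €908.53.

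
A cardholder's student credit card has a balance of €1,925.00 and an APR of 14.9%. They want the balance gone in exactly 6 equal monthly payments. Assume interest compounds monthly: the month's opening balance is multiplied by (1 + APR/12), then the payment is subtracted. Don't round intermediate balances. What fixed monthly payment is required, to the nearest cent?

Monthly rate r = 14.9%/12 = 1.24167% = 0.0124167.
Level-payment amortization: P = B₀·r / (1 − (1+r)^(−n)) = 1925.00·0.0124167 / (1 − 1.01242^(−6)).
Denominator 1 − (1+r)^(−6) = 0.071366634.
P = 23.9021 / 0.071366634 ≈ 334.92.

€334.92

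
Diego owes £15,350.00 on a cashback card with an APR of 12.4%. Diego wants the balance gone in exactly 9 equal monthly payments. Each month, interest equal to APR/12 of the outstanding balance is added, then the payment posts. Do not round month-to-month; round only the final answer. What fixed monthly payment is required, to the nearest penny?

Monthly rate r = 12.4%/12 = 1.03333% = 0.0103333.
Level-payment amortization: P = B₀·r / (1 − (1+r)^(−n)) = 15350.00·0.0103333 / (1 − 1.01033^(−9)).
Denominator 1 − (1+r)^(−9) = 0.0883715604.
P = 158.617 / 0.0883715604 ≈ 1794.88.

£1,794.88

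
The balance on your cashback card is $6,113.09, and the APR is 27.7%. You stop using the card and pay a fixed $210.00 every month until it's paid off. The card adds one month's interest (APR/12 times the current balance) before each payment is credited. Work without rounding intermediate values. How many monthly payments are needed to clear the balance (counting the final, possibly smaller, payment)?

Monthly rate r = 27.7%/12 = 2.30833% = 0.0230833.
Recurrence: B ← B·(1+r) − $210.00.
Month 1: interest $141.11; balance after payment $6,044.20.
Month 2: interest $139.52; balance after payment $5,973.72.
Closed form: n = −ln(1 − rB₀/P)/ln(1+r) = −ln(0.32805)/ln(1.02308) ≈ 48.841, so the balance reaches zero during payment 49.

49 payments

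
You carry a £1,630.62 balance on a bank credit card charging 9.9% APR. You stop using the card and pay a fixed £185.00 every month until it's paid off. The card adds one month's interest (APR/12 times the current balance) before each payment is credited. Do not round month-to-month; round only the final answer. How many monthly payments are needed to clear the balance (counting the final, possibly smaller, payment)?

10 payments

Monthly rate r = 9.9%/12 = 0.825% = 0.00825.
Recurrence: B ← B·(1+r) − £185.00.
Month 1: interest £13.45; balance after payment £1,459.07.
Month 2: interest £12.04; balance after payment £1,286.11.
Closed form: n = −ln(1 − rB₀/P)/ln(1+r) = −ln(0.92728)/ln(1.00825) ≈ 9.189, so the balance reaches zero during payment 10.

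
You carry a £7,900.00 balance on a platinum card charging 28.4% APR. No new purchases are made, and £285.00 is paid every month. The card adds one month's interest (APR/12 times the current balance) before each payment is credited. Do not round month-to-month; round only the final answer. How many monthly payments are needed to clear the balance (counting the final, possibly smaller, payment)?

46 payments

Monthly rate r = 28.4%/12 = 2.36667% = 0.0236667.
Recurrence: B ← B·(1+r) − £285.00.
Month 1: interest £186.97; balance after payment £7,801.97.
Month 2: interest £184.65; balance after payment £7,701.61.
Closed form: n = −ln(1 − rB₀/P)/ln(1+r) = −ln(0.34398)/ln(1.02367) ≈ 45.624, so the balance reaches zero during payment 46.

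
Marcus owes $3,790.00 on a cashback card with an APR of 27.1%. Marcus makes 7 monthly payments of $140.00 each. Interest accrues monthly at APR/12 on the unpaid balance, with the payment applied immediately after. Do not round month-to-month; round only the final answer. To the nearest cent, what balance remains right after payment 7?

Monthly rate r = 27.1%/12 = 2.25833% = 0.0225833.
Each month: B ← B·(1+r) − $140.00.
Month 1: interest $85.59; balance after payment $3,735.59.
Month 2: interest $84.36; balance after payment $3,679.95.
Month 3: interest $83.11; balance after payment $3,623.06.
Month 4: interest $81.82; balance after payment $3,564.88.
Month 5: interest $80.51; balance after payment $3,505.39.
Month 6: interest $79.16; balance after payment $3,444.55.
Month 7: interest $77.79; balance after payment $3,382.34.

$3,382.34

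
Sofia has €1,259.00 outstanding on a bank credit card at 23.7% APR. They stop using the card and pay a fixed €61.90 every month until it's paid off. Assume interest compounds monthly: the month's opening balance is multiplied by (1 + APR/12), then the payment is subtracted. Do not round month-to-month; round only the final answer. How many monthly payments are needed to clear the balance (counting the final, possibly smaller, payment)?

Monthly rate r = 23.7%/12 = 1.975% = 0.01975.
Recurrence: B ← B·(1+r) − €61.90.
Month 1: interest €24.87; balance after payment €1,221.97.
Month 2: interest €24.13; balance after payment €1,184.20.
Closed form: n = −ln(1 − rB₀/P)/ln(1+r) = −ln(0.5983)/ln(1.01975) ≈ 26.264, so the balance reaches zero during payment 27.

27 payments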